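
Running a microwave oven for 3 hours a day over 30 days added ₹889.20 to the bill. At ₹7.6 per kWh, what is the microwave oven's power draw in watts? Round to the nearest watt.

Energy = ₹889.20 ÷ ₹7.6/kWh = 117 kWh
Runtime = 3 h/day × 30 days = 90 h
Power = 117 kWh ÷ 90 h = 1.3 kW = 1300 W

1300 W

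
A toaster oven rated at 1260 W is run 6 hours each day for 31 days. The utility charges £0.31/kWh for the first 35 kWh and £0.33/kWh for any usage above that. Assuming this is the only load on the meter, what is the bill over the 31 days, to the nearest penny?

Runtime = 6 h/day × 31 days = 186 h
Energy = 1.26 kW × 186 h = 234.36 kWh
Tier 1 (0–35 kWh): 35 × £0.31 = £10.85
Above 35 kWh: 199.36 × £0.33 = £65.7888
Bill = £76.64

£76.64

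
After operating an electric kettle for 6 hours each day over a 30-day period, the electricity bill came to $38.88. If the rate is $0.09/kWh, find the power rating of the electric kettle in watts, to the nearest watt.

2400 W

Energy = $38.88 ÷ $0.09/kWh = 432 kWh
Runtime = 6 h/day × 30 days = 180 h
Power = 432 kWh ÷ 180 h = 2.4 kW = 2400 W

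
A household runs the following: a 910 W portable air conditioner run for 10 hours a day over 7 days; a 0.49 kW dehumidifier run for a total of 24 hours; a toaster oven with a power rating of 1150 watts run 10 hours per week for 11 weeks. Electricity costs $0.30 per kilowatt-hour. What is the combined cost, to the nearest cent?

portable air conditioner: Runtime = 10 h/day × 7 days = 70 h
portable air conditioner: 0.91 kW × 70 h = 63.7 kWh
dehumidifier: 0.49 kW × 24 h = 11.76 kWh
toaster oven: Runtime = 10 h/week × 11 weeks = 110 h
toaster oven: 1.15 kW × 110 h = 126.5 kWh
Total energy = 201.96 kWh
Cost = 201.96 × $0.30 = $60.59

$60.59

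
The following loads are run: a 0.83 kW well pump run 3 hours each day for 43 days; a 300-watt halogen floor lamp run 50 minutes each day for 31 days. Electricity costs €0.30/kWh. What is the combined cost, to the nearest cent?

€34.45

well pump: Runtime = 3 h/day × 43 days = 129 h
well pump: 0.83 kW × 129 h = 107.07 kWh
halogen floor lamp: Runtime = 50 min × 31 = 1550 min = 25.833333… h
halogen floor lamp: 0.3 kW × 25.833333… h = 7.75 kWh
Total energy = 114.82 kWh
Cost = 114.82 × €0.30 = €34.45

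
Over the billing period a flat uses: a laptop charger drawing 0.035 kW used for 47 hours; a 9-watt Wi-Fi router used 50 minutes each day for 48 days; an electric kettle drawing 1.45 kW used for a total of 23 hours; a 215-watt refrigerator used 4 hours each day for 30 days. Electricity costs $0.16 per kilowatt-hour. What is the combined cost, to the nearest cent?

laptop charger: 0.035 kW × 47 h = 1.645 kWh
Wi-Fi router: Runtime = 50 min × 48 = 2400 min = 40 h
Wi-Fi router: 0.009 kW × 40 h = 0.36 kWh
electric kettle: 1.45 kW × 23 h = 33.35 kWh
refrigerator: Runtime = 4 h/day × 30 days = 120 h
refrigerator: 0.215 kW × 120 h = 25.8 kWh
Total energy = 61.155 kWh
Cost = 61.155 × $0.16 = $9.78

$9.78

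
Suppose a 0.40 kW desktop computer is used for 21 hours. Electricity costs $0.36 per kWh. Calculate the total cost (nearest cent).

Energy = 0.4 kW × 21 h = 8.4 kWh
Cost = 8.4 kWh × $0.36/kWh = $3.02

$3.02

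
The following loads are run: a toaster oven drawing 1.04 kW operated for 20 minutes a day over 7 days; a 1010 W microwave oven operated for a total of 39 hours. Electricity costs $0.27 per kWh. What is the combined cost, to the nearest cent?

toaster oven: Runtime = 20 min × 7 = 140 min = 2.333333… h
toaster oven: 1.04 kW × 2.333333… h = 2.426666… kWh
microwave oven: 1.01 kW × 39 h = 39.39 kWh
Total energy = 41.816666… kWh
Cost = 41.816666… × $0.27 = $11.29

$11.29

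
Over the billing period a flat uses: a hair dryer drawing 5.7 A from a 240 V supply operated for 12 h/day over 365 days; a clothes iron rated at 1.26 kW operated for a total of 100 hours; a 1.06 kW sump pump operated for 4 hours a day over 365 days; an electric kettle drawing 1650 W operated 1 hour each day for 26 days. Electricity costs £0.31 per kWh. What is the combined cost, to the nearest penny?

hair dryer: Power = 5.7 A × 240 V = 1368 W = 1.368 kW
hair dryer: Runtime = 12 h/day × 365 days = 4380 h
hair dryer: 1.368 kW × 4380 h = 5991.84 kWh
clothes iron: 1.26 kW × 100 h = 126 kWh
sump pump: Runtime = 4 h/day × 365 days = 1460 h
sump pump: 1.06 kW × 1460 h = 1547.6 kWh
electric kettle: Runtime = 1 h/day × 26 days = 26 h
electric kettle: 1.65 kW × 26 h = 42.9 kWh
Total energy = 7708.34 kWh
Cost = 7708.34 × £0.31 = £2389.59

£2389.59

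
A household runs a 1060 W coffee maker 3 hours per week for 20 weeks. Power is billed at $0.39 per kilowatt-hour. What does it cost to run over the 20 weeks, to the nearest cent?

Runtime = 3 h/week × 20 weeks = 60 h
Energy = 1.06 kW × 60 h = 63.6 kWh
Cost = 63.6 kWh × $0.39/kWh = $24.80

$24.80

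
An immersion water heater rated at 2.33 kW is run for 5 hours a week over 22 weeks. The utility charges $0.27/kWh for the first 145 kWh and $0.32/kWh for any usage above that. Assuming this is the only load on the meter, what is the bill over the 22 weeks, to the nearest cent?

$74.77

Runtime = 5 h/week × 22 weeks = 110 h
Energy = 2.33 kW × 110 h = 256.3 kWh
Tier 1 (0–145 kWh): 145 × $0.27 = $39.15
Above 145 kWh: 111.3 × $0.32 = $35.616
Bill = $74.77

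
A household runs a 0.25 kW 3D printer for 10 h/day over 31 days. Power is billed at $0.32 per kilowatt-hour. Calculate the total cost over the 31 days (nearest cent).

Runtime = 10 h/day × 31 days = 310 h
Energy = 0.25 kW × 310 h = 77.5 kWh
Cost = 77.5 kWh × $0.32/kWh = $24.80

$24.80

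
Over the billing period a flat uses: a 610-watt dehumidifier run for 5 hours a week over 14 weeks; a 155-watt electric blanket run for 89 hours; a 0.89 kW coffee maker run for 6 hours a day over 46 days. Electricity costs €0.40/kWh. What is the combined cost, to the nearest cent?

dehumidifier: Runtime = 5 h/week × 14 weeks = 70 h
dehumidifier: 0.61 kW × 70 h = 42.7 kWh
electric blanket: 0.155 kW × 89 h = 13.795 kWh
coffee maker: Runtime = 6 h/day × 46 days = 276 h
coffee maker: 0.89 kW × 276 h = 245.64 kWh
Total energy = 302.135 kWh
Cost = 302.135 × €0.40 = €120.85

€120.85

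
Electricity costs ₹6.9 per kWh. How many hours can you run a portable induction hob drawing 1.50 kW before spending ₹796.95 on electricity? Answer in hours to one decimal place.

77.0 h

Energy available = ₹796.95 ÷ ₹6.9/kWh = 115.5 kWh
Hours = 115.5 kWh ÷ 1.5 kW = 77.0 h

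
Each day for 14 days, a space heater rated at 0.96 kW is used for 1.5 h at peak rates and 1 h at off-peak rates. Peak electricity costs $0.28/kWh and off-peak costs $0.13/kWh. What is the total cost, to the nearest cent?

$7.39

Peak energy = 0.96 kW × 1.5 h × 14 = 20.16 kWh
Off-peak energy = 0.96 kW × 1 h × 14 = 13.44 kWh
Cost = 20.16 × $0.28 + 13.44 × $0.13 = $5.6448 + $1.7472 = $7.39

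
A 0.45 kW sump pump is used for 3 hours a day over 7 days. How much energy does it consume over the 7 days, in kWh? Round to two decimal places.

9.45 kWh

Runtime = 3 h/day × 7 days = 21 h
Energy = 0.45 kW × 21 h = 9.45 kWh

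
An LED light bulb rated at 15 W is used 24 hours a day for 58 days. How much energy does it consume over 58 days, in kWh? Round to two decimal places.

Runtime = 24 h × 58 = 1392 h
Energy = 0.015 kW × 1392 h = 20.88 kWh

20.88 kWh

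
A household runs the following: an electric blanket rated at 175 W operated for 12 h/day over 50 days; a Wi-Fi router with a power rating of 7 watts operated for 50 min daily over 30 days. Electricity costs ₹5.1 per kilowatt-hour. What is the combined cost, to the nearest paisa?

₹536.39

electric blanket: Runtime = 12 h/day × 50 days = 600 h
electric blanket: 0.175 kW × 600 h = 105 kWh
Wi-Fi router: Runtime = 50 min × 30 = 1500 min = 25 h
Wi-Fi router: 0.007 kW × 25 h = 0.175 kWh
Total energy = 105.175 kWh
Cost = 105.175 × ₹5.1 = ₹536.39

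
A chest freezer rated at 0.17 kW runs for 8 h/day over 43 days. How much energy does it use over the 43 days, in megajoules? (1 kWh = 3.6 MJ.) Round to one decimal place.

Runtime = 8 h/day × 43 days = 344 h
Energy = 0.17 kW × 344 h = 58.48 kWh
= 58.48 × 3.6 MJ = 210.5 MJ

210.5 MJ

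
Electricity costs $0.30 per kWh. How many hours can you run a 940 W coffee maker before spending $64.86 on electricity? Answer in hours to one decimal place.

Energy available = $64.86 ÷ $0.30/kWh = 216.2 kWh
Hours = 216.2 kWh ÷ 0.94 kW = 230.0 h

230.0 h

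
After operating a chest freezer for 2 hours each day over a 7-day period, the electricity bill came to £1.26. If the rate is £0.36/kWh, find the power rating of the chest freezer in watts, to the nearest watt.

Energy = £1.26 ÷ £0.36/kWh = 3.5 kWh
Runtime = 2 h/day × 7 days = 14 h
Power = 3.5 kWh ÷ 14 h = 0.25 kW = 250 W

250 W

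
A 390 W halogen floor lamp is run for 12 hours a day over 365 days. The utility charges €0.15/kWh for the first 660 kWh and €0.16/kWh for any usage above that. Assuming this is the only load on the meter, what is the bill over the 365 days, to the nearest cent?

Runtime = 12 h/day × 365 days = 4380 h
Energy = 0.39 kW × 4380 h = 1708.2 kWh
Tier 1 (0–660 kWh): 660 × €0.15 = €99
Above 660 kWh: 1048.2 × €0.16 = €167.712
Bill = €266.71

€266.71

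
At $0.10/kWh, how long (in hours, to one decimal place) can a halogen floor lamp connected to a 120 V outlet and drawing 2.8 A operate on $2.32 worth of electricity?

Power = 2.8 A × 120 V = 336 W = 0.336 kW
Energy available = $2.32 ÷ $0.10/kWh = 23.2 kWh
Hours = 23.2 kWh ÷ 0.336 kW = 69.0 h

69.0 h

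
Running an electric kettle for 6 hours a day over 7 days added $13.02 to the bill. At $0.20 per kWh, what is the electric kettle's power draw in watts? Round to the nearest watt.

Energy = $13.02 ÷ $0.20/kWh = 65.1 kWh
Runtime = 6 h/day × 7 days = 42 h
Power = 65.1 kWh ÷ 42 h = 1.55 kW = 1550 W

1550 W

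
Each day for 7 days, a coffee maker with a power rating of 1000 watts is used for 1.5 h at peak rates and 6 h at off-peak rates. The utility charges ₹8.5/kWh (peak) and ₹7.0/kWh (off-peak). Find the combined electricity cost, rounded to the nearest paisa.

Peak energy = 1 kW × 1.5 h × 7 = 10.5 kWh
Off-peak energy = 1 kW × 6 h × 7 = 42 kWh
Cost = 10.5 × ₹8.5 + 42 × ₹7.0 = ₹89.25 + ₹294 = ₹383.25

₹383.25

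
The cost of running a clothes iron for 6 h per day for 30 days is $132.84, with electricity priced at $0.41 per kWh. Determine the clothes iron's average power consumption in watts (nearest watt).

Energy = $132.84 ÷ $0.41/kWh = 324 kWh
Runtime = 6 h/day × 30 days = 180 h
Power = 324 kWh ÷ 180 h = 1.8 kW = 1800 W

1800 W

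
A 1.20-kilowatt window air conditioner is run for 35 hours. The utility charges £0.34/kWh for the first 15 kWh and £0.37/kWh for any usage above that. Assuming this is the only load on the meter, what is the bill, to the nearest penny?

£15.09

Energy = 1.2 kW × 35 h = 42 kWh
Tier 1 (0–15 kWh): 15 × £0.34 = £5.1
Above 15 kWh: 27 × £0.37 = £9.99
Bill = £15.09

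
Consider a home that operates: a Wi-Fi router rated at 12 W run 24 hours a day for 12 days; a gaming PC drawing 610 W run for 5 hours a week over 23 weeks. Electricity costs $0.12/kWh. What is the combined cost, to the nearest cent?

$8.83

Wi-Fi router: Runtime = 24 h × 12 = 288 h
Wi-Fi router: 0.012 kW × 288 h = 3.456 kWh
gaming PC: Runtime = 5 h/week × 23 weeks = 115 h
gaming PC: 0.61 kW × 115 h = 70.15 kWh
Total energy = 73.606 kWh
Cost = 73.606 × $0.12 = $8.83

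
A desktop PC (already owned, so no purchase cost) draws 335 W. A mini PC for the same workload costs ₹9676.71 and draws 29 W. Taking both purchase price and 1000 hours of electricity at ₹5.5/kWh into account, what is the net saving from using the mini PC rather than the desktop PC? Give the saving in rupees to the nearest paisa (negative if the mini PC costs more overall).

-₹7993.71

desktop PC: ₹0.00 + (335/1000) kW × 1000 h × ₹5.5 = ₹0.00 + ₹1842.5 = ₹1842.5
mini PC: ₹9676.71 + (29/1000) kW × 1000 h × ₹5.5 = ₹9676.71 + ₹159.5 = ₹9836.21
Saving = ₹1842.5 − ₹9836.21 = −₹7993.71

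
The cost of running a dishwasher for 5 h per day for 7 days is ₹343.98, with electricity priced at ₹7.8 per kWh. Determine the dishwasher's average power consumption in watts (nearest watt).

1260 W

Energy = ₹343.98 ÷ ₹7.8/kWh = 44.1 kWh
Runtime = 5 h/day × 7 days = 35 h
Power = 44.1 kWh ÷ 35 h = 1.26 kW = 1260 W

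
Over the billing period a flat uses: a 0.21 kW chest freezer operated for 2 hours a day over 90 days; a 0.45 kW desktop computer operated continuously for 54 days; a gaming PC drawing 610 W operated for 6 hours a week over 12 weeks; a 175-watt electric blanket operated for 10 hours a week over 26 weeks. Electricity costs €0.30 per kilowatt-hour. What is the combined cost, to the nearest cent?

€213.13

chest freezer: Runtime = 2 h/day × 90 days = 180 h
chest freezer: 0.21 kW × 180 h = 37.8 kWh
desktop computer: Runtime = 24 h × 54 = 1296 h
desktop computer: 0.45 kW × 1296 h = 583.2 kWh
gaming PC: Runtime = 6 h/week × 12 weeks = 72 h
gaming PC: 0.61 kW × 72 h = 43.92 kWh
electric blanket: Runtime = 10 h/week × 26 weeks = 260 h
electric blanket: 0.175 kW × 260 h = 45.5 kWh
Total energy = 710.42 kWh
Cost = 710.42 × €0.30 = €213.13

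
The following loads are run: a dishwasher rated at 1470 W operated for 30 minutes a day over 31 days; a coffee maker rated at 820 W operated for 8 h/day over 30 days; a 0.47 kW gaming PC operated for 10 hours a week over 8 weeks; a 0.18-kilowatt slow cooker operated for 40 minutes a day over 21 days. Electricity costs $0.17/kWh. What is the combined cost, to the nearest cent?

dishwasher: Runtime = 30 min × 31 = 930 min = 15.5 h
dishwasher: 1.47 kW × 15.5 h = 22.785 kWh
coffee maker: Runtime = 8 h/day × 30 days = 240 h
coffee maker: 0.82 kW × 240 h = 196.8 kWh
gaming PC: Runtime = 10 h/week × 8 weeks = 80 h
gaming PC: 0.47 kW × 80 h = 37.6 kWh
slow cooker: Runtime = 40 min × 21 = 840 min = 14 h
slow cooker: 0.18 kW × 14 h = 2.52 kWh
Total energy = 259.705 kWh
Cost = 259.705 × $0.17 = $44.15

$44.15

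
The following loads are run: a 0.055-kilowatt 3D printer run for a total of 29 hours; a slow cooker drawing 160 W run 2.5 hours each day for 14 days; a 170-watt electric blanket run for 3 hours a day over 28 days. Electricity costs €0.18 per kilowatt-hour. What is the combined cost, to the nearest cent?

3D printer: 0.055 kW × 29 h = 1.595 kWh
slow cooker: Runtime = 2.5 h/day × 14 days = 35 h
slow cooker: 0.16 kW × 35 h = 5.6 kWh
electric blanket: Runtime = 3 h/day × 28 days = 84 h
electric blanket: 0.17 kW × 84 h = 14.28 kWh
Total energy = 21.475 kWh
Cost = 21.475 × €0.18 = €3.87

€3.87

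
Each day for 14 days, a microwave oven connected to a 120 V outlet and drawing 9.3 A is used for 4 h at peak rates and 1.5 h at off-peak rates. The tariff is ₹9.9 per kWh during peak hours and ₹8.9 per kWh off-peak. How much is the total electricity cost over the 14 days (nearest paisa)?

Power = 9.3 A × 120 V = 1116 W = 1.116 kW
Peak energy = 1.116 kW × 4 h × 14 = 62.496 kWh
Off-peak energy = 1.116 kW × 1.5 h × 14 = 23.436 kWh
Cost = 62.496 × ₹9.9 + 23.436 × ₹8.9 = ₹618.7104 + ₹208.5804 = ₹827.29

₹827.29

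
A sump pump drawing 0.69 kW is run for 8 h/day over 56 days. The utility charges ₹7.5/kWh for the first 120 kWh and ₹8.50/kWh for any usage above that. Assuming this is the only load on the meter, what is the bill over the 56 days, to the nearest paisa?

Runtime = 8 h/day × 56 days = 448 h
Energy = 0.69 kW × 448 h = 309.12 kWh
Tier 1 (0–120 kWh): 120 × ₹7.5 = ₹900
Above 120 kWh: 189.12 × ₹8.50 = ₹1607.52
Bill = ₹2507.52

₹2507.52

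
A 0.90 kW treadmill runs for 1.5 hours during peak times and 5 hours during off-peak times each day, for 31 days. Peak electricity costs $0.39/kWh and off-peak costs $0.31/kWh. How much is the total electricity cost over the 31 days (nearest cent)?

Peak energy = 0.9 kW × 1.5 h × 31 = 41.85 kWh
Off-peak energy = 0.9 kW × 5 h × 31 = 139.5 kWh
Cost = 41.85 × $0.39 + 139.5 × $0.31 = $16.3215 + $43.245 = $59.57

$59.57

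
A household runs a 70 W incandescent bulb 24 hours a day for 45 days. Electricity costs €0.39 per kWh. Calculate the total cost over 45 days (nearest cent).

Runtime = 24 h × 45 = 1080 h
Energy = 0.07 kW × 1080 h = 75.6 kWh
Cost = 75.6 kWh × €0.39/kWh = €29.48

€29.48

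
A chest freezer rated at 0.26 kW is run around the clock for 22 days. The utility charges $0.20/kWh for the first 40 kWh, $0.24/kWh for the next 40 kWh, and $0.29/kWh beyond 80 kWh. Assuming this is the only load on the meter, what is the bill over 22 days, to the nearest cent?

Runtime = 24 h × 22 = 528 h
Energy = 0.26 kW × 528 h = 137.28 kWh
Tier 1 (0–40 kWh): 40 × $0.20 = $8
Tier 2 (40–80 kWh): 40 × $0.24 = $9.6
Above 80 kWh: 57.28 × $0.29 = $16.6112
Bill = $34.21

$34.21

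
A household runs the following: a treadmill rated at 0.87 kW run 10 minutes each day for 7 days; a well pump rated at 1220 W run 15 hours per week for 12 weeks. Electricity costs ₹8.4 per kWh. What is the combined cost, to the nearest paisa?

treadmill: Runtime = 10 min × 7 = 70 min = 1.166666… h
treadmill: 0.87 kW × 1.166666… h = 1.015 kWh
well pump: Runtime = 15 h/week × 12 weeks = 180 h
well pump: 1.22 kW × 180 h = 219.6 kWh
Total energy = 220.615 kWh
Cost = 220.615 × ₹8.4 = ₹1853.17

₹1853.17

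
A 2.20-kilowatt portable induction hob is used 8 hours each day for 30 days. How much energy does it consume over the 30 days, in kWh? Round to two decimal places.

Runtime = 8 h/day × 30 days = 240 h
Energy = 2.2 kW × 240 h = 528 kWh

528.00 kWh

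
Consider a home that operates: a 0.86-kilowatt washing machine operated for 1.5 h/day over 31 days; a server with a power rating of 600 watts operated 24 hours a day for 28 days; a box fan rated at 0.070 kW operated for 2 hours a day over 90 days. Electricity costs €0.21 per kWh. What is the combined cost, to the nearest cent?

washing machine: Runtime = 1.5 h/day × 31 days = 46.5 h
washing machine: 0.86 kW × 46.5 h = 39.99 kWh
server: Runtime = 24 h × 28 = 672 h
server: 0.6 kW × 672 h = 403.2 kWh
box fan: Runtime = 2 h/day × 90 days = 180 h
box fan: 0.07 kW × 180 h = 12.6 kWh
Total energy = 455.79 kWh
Cost = 455.79 × €0.21 = €95.72

€95.72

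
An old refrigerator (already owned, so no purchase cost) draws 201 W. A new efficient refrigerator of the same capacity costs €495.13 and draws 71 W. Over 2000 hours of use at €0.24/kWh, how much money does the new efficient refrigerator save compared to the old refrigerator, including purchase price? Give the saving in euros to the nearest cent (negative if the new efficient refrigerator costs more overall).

old refrigerator: €0.00 + (201/1000) kW × 2000 h × €0.24 = €0.00 + €96.48 = €96.48
new efficient refrigerator: €495.13 + (71/1000) kW × 2000 h × €0.24 = €495.13 + €34.08 = €529.21
Saving = €96.48 − €529.21 = −€432.73

-€432.73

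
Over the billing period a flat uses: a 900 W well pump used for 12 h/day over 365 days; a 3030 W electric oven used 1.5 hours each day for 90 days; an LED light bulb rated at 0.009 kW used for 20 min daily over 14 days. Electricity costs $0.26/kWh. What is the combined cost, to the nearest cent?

$1131.28

well pump: Runtime = 12 h/day × 365 days = 4380 h
well pump: 0.9 kW × 4380 h = 3942 kWh
electric oven: Runtime = 1.5 h/day × 90 days = 135 h
electric oven: 3.03 kW × 135 h = 409.05 kWh
LED light bulb: Runtime = 20 min × 14 = 280 min = 4.666666… h
LED light bulb: 0.009 kW × 4.666666… h = 0.042 kWh
Total energy = 4351.092 kWh
Cost = 4351.092 × $0.26 = $1131.28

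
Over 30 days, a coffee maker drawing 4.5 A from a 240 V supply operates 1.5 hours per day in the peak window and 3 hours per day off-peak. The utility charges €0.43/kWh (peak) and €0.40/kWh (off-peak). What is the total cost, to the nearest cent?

€59.78

Power = 4.5 A × 240 V = 1080 W = 1.08 kW
Peak energy = 1.08 kW × 1.5 h × 30 = 48.6 kWh
Off-peak energy = 1.08 kW × 3 h × 30 = 97.2 kWh
Cost = 48.6 × €0.43 + 97.2 × €0.40 = €20.898 + €38.88 = €59.78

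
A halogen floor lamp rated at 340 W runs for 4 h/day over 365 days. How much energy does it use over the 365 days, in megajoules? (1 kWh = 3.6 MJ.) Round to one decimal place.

1787.0 MJ

Runtime = 4 h/day × 365 days = 1460 h
Energy = 0.34 kW × 1460 h = 496.4 kWh
= 496.4 × 3.6 MJ = 1787.0 MJ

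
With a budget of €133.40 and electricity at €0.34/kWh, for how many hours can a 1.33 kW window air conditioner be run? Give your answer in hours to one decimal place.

Energy available = €133.40 ÷ €0.34/kWh = 392.3529 kWh
Hours = 392.3529 kWh ÷ 1.33 kW = 295.0 h

295.0 h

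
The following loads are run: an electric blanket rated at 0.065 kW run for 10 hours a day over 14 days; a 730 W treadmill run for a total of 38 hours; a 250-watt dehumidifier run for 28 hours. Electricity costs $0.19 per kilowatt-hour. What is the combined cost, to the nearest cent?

$8.33

electric blanket: Runtime = 10 h/day × 14 days = 140 h
electric blanket: 0.065 kW × 140 h = 9.1 kWh
treadmill: 0.73 kW × 38 h = 27.74 kWh
dehumidifier: 0.25 kW × 28 h = 7 kWh
Total energy = 43.84 kWh
Cost = 43.84 × $0.19 = $8.33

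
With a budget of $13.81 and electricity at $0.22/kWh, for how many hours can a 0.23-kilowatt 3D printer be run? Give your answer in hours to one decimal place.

272.9 h

Energy available = $13.81 ÷ $0.22/kWh = 62.7727 kWh
Hours = 62.7727 kWh ÷ 0.23 kW = 272.9 h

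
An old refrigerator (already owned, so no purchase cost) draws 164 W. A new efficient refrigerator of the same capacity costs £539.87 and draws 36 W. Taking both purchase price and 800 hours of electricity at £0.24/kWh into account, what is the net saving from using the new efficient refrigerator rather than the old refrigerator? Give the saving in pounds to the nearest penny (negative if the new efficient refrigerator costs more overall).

old refrigerator: £0.00 + (164/1000) kW × 800 h × £0.24 = £0.00 + £31.488 = £31.488
new efficient refrigerator: £539.87 + (36/1000) kW × 800 h × £0.24 = £539.87 + £6.912 = £546.782
Saving = £31.488 − £546.782 = −£515.294 → -£515.29

-£515.29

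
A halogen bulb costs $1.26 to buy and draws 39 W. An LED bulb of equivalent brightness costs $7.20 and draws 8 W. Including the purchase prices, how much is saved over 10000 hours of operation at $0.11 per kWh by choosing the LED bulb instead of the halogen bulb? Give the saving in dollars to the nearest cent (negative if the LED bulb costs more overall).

halogen bulb: $1.26 + (39/1000) kW × 10000 h × $0.11 = $1.26 + $42.9 = $44.16
LED bulb: $7.20 + (8/1000) kW × 10000 h × $0.11 = $7.20 + $8.8 = $16
Saving = $44.16 − $16 = $28.16

$28.16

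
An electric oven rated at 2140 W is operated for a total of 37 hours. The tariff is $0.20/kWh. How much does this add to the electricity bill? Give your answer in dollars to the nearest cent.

Energy = 2.14 kW × 37 h = 79.18 kWh
Cost = 79.18 kWh × $0.20/kWh = $15.84

$15.84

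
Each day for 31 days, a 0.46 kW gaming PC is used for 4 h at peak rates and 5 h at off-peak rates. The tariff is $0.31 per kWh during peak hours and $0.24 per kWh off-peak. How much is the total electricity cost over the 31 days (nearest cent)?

Peak energy = 0.46 kW × 4 h × 31 = 57.04 kWh
Off-peak energy = 0.46 kW × 5 h × 31 = 71.3 kWh
Cost = 57.04 × $0.31 + 71.3 × $0.24 = $17.6824 + $17.112 = $34.79

$34.79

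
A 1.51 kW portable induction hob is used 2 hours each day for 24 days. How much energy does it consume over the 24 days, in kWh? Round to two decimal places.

72.48 kWh

Runtime = 2 h/day × 24 days = 48 h
Energy = 1.51 kW × 48 h = 72.48 kWh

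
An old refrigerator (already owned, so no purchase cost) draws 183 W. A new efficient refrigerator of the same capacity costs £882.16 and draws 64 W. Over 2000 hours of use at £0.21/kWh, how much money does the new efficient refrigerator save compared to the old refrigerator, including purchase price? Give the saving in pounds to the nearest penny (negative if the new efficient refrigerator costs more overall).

-£832.18

old refrigerator: £0.00 + (183/1000) kW × 2000 h × £0.21 = £0.00 + £76.86 = £76.86
new efficient refrigerator: £882.16 + (64/1000) kW × 2000 h × £0.21 = £882.16 + £26.88 = £909.04
Saving = £76.86 − £909.04 = −£832.18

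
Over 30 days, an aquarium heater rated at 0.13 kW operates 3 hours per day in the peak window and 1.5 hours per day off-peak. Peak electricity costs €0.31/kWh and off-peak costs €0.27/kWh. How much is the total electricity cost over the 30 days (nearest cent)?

Peak energy = 0.13 kW × 3 h × 30 = 11.7 kWh
Off-peak energy = 0.13 kW × 1.5 h × 30 = 5.85 kWh
Cost = 11.7 × €0.31 + 5.85 × €0.27 = €3.627 + €1.5795 = €5.21

€5.21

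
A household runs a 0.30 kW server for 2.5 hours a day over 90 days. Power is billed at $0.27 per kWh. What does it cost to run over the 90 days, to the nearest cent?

Runtime = 2.5 h/day × 90 days = 225 h
Energy = 0.3 kW × 225 h = 67.5 kWh
Cost = 67.5 kWh × $0.27/kWh = $18.23

$18.23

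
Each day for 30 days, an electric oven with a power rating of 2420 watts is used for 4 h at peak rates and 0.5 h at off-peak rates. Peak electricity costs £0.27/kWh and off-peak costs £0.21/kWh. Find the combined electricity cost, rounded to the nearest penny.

Peak energy = 2.42 kW × 4 h × 30 = 290.4 kWh
Off-peak energy = 2.42 kW × 0.5 h × 30 = 36.3 kWh
Cost = 290.4 × £0.27 + 36.3 × £0.21 = £78.408 + £7.623 = £86.03

£86.03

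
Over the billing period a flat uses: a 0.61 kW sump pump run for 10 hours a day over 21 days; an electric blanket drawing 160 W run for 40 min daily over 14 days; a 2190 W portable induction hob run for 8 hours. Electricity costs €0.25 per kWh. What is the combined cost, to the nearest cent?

sump pump: Runtime = 10 h/day × 21 days = 210 h
sump pump: 0.61 kW × 210 h = 128.1 kWh
electric blanket: Runtime = 40 min × 14 = 560 min = 9.333333… h
electric blanket: 0.16 kW × 9.333333… h = 1.493333… kWh
portable induction hob: 2.19 kW × 8 h = 17.52 kWh
Total energy = 147.113333… kWh
Cost = 147.113333… × €0.25 = €36.78

€36.78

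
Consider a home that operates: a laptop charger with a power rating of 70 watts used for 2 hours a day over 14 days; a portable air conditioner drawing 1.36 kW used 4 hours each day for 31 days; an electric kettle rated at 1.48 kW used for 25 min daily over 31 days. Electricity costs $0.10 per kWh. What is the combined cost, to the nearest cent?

laptop charger: Runtime = 2 h/day × 14 days = 28 h
laptop charger: 0.07 kW × 28 h = 1.96 kWh
portable air conditioner: Runtime = 4 h/day × 31 days = 124 h
portable air conditioner: 1.36 kW × 124 h = 168.64 kWh
electric kettle: Runtime = 25 min × 31 = 775 min = 12.916666… h
electric kettle: 1.48 kW × 12.916666… h = 19.116666… kWh
Total energy = 189.716666… kWh
Cost = 189.716666… × $0.10 = $18.97

$18.97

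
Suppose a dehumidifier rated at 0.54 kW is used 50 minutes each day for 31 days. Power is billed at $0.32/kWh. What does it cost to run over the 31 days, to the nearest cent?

$4.46

Runtime = 50 min × 31 = 1550 min = 25.833333… h
Energy = 0.54 kW × 25.833333… h = 13.95 kWh
Cost = 13.95 kWh × $0.32/kWh = $4.46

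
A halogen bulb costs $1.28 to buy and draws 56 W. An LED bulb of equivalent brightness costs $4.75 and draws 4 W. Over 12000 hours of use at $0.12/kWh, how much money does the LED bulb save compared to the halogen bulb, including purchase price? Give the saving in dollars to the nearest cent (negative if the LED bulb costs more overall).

$71.41

halogen bulb: $1.28 + (56/1000) kW × 12000 h × $0.12 = $1.28 + $80.64 = $81.92
LED bulb: $4.75 + (4/1000) kW × 12000 h × $0.12 = $4.75 + $5.76 = $10.51
Saving = $81.92 − $10.51 = $71.41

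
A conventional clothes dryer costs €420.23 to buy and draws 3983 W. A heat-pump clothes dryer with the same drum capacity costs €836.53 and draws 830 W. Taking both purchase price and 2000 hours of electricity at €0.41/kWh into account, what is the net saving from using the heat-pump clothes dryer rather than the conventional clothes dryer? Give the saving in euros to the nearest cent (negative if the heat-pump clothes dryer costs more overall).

conventional clothes dryer: €420.23 + (3983/1000) kW × 2000 h × €0.41 = €420.23 + €3266.06 = €3686.29
heat-pump clothes dryer: €836.53 + (830/1000) kW × 2000 h × €0.41 = €836.53 + €680.6 = €1517.13
Saving = €3686.29 − €1517.13 = €2169.16

€2169.16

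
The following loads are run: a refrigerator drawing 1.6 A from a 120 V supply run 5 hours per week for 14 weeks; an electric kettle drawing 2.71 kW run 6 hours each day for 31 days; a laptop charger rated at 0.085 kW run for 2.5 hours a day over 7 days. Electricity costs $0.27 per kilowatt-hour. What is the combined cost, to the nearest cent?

refrigerator: Power = 1.6 A × 120 V = 192 W = 0.192 kW
refrigerator: Runtime = 5 h/week × 14 weeks = 70 h
refrigerator: 0.192 kW × 70 h = 13.44 kWh
electric kettle: Runtime = 6 h/day × 31 days = 186 h
electric kettle: 2.71 kW × 186 h = 504.06 kWh
laptop charger: Runtime = 2.5 h/day × 7 days = 17.5 h
laptop charger: 0.085 kW × 17.5 h = 1.4875 kWh
Total energy = 518.9875 kWh
Cost = 518.9875 × $0.27 = $140.13

$140.13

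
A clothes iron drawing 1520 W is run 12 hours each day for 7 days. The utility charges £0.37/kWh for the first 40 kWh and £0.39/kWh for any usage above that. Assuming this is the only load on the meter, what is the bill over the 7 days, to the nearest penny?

£49.00

Runtime = 12 h/day × 7 days = 84 h
Energy = 1.52 kW × 84 h = 127.68 kWh
Tier 1 (0–40 kWh): 40 × £0.37 = £14.8
Above 40 kWh: 87.68 × £0.39 = £34.1952
Bill = £49.00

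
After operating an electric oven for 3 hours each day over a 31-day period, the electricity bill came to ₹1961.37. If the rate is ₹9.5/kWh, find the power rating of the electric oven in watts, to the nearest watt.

2220 W

Energy = ₹1961.37 ÷ ₹9.5/kWh = 206.46 kWh
Runtime = 3 h/day × 31 days = 93 h
Power = 206.46 kWh ÷ 93 h = 2.22 kW = 2220 W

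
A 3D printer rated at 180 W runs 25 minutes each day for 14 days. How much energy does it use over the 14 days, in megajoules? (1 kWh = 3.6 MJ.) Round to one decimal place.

3.8 MJ

Runtime = 25 min × 14 = 350 min = 5.833333… h
Energy = 0.18 kW × 5.833333… h = 1.05 kWh
= 1.05 × 3.6 MJ = 3.8 MJ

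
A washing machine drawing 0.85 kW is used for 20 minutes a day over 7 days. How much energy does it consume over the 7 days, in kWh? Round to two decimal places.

Runtime = 20 min × 7 = 140 min = 2.333333… h
Energy = 0.85 kW × 2.333333… h = 1.983333… kWh ≈ 1.98 kWh

1.98 kWh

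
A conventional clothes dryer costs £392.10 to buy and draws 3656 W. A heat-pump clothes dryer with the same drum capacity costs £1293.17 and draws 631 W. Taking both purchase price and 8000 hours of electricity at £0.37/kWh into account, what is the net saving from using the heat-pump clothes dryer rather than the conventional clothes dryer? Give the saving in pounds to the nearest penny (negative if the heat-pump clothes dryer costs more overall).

conventional clothes dryer: £392.10 + (3656/1000) kW × 8000 h × £0.37 = £392.10 + £10821.76 = £11213.86
heat-pump clothes dryer: £1293.17 + (631/1000) kW × 8000 h × £0.37 = £1293.17 + £1867.76 = £3160.93
Saving = £11213.86 − £3160.93 = £8052.93

£8052.93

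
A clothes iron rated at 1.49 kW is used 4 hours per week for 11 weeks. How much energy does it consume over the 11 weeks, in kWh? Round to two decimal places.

65.56 kWh

Runtime = 4 h/week × 11 weeks = 44 h
Energy = 1.49 kW × 44 h = 65.56 kWh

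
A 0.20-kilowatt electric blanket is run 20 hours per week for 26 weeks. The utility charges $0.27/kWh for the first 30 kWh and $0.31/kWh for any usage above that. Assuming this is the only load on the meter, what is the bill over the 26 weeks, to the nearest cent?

$31.04

Runtime = 20 h/week × 26 weeks = 520 h
Energy = 0.2 kW × 520 h = 104 kWh
Tier 1 (0–30 kWh): 30 × $0.27 = $8.1
Above 30 kWh: 74 × $0.31 = $22.94
Bill = $31.04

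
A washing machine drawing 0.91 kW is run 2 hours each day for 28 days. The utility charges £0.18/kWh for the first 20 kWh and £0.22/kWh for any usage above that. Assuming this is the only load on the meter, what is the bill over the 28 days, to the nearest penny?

£10.41

Runtime = 2 h/day × 28 days = 56 h
Energy = 0.91 kW × 56 h = 50.96 kWh
Tier 1 (0–20 kWh): 20 × £0.18 = £3.6
Above 20 kWh: 30.96 × £0.22 = £6.8112
Bill = £10.41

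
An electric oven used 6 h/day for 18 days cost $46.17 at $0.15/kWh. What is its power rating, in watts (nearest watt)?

2850 W

Energy = $46.17 ÷ $0.15/kWh = 307.8 kWh
Runtime = 6 h/day × 18 days = 108 h
Power = 307.8 kWh ÷ 108 h = 2.85 kW = 2850 W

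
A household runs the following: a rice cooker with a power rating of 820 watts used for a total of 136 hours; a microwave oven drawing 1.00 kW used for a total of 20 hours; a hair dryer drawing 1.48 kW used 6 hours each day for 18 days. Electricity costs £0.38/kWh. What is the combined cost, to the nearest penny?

rice cooker: 0.82 kW × 136 h = 111.52 kWh
microwave oven: 1 kW × 20 h = 20 kWh
hair dryer: Runtime = 6 h/day × 18 days = 108 h
hair dryer: 1.48 kW × 108 h = 159.84 kWh
Total energy = 291.36 kWh
Cost = 291.36 × £0.38 = £110.72

£110.72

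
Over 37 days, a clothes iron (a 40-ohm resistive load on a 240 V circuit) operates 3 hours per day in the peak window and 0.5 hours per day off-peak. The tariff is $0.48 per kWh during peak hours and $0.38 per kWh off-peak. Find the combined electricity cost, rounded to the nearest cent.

Power = V²/R = 240²/40 = 1440 W = 1.44 kW
Peak energy = 1.44 kW × 3 h × 37 = 159.84 kWh
Off-peak energy = 1.44 kW × 0.5 h × 37 = 26.64 kWh
Cost = 159.84 × $0.48 + 26.64 × $0.38 = $76.7232 + $10.1232 = $86.85

$86.85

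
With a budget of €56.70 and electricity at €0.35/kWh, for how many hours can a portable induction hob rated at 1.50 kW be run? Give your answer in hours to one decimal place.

108.0 h

Energy available = €56.70 ÷ €0.35/kWh = 162 kWh
Hours = 162 kWh ÷ 1.5 kW = 108.0 h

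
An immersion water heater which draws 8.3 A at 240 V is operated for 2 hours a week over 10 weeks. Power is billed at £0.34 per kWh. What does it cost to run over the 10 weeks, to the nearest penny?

Power = 8.3 A × 240 V = 1992 W = 1.992 kW
Runtime = 2 h/week × 10 weeks = 20 h
Energy = 1.992 kW × 20 h = 39.84 kWh
Cost = 39.84 kWh × £0.34/kWh = £13.55

£13.55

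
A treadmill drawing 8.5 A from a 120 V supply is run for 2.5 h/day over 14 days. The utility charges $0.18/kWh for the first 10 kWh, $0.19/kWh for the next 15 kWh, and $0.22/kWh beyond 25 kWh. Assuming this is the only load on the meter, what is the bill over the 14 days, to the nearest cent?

Power = 8.5 A × 120 V = 1020 W = 1.02 kW
Runtime = 2.5 h/day × 14 days = 35 h
Energy = 1.02 kW × 35 h = 35.7 kWh
Tier 1 (0–10 kWh): 10 × $0.18 = $1.8
Tier 2 (10–25 kWh): 15 × $0.19 = $2.85
Above 25 kWh: 10.7 × $0.22 = $2.354
Bill = $7.00

$7.00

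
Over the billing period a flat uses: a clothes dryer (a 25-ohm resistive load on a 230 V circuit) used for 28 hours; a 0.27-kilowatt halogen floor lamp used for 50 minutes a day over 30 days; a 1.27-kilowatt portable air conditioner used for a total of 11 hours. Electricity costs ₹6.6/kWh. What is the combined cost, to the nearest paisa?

₹527.79

clothes dryer: Power = V²/R = 230²/25 = 2116 W = 2.116 kW
clothes dryer: 2.116 kW × 28 h = 59.248 kWh
halogen floor lamp: Runtime = 50 min × 30 = 1500 min = 25 h
halogen floor lamp: 0.27 kW × 25 h = 6.75 kWh
portable air conditioner: 1.27 kW × 11 h = 13.97 kWh
Total energy = 79.968 kWh
Cost = 79.968 × ₹6.6 = ₹527.79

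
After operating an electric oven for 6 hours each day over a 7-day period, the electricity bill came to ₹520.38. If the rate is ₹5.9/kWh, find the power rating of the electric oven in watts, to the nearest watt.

2100 W

Energy = ₹520.38 ÷ ₹5.9/kWh = 88.2 kWh
Runtime = 6 h/day × 7 days = 42 h
Power = 88.2 kWh ÷ 42 h = 2.1 kW = 2100 W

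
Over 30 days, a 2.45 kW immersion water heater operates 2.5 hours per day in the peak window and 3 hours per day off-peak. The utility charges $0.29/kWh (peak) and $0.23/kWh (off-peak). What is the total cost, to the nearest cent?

$104.00

Peak energy = 2.45 kW × 2.5 h × 30 = 183.75 kWh
Off-peak energy = 2.45 kW × 3 h × 30 = 220.5 kWh
Cost = 183.75 × $0.29 + 220.5 × $0.23 = $53.2875 + $50.715 = $104.00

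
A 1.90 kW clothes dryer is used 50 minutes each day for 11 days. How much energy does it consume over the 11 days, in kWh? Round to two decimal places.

17.42 kWh

Runtime = 50 min × 11 = 550 min = 9.166666… h
Energy = 1.9 kW × 9.166666… h = 17.416666… kWh ≈ 17.42 kWh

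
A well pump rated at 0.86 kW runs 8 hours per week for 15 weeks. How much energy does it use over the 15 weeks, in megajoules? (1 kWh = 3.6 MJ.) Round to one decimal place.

Runtime = 8 h/week × 15 weeks = 120 h
Energy = 0.86 kW × 120 h = 103.2 kWh
= 103.2 × 3.6 MJ = 371.5 MJ

371.5 MJ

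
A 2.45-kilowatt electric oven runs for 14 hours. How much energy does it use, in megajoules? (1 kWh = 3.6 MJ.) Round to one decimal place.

123.5 MJ

Energy = 2.45 kW × 14 h = 34.3 kWh
= 34.3 × 3.6 MJ = 123.5 MJ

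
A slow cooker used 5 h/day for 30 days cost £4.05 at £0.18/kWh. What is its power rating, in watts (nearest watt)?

Energy = £4.05 ÷ £0.18/kWh = 22.5 kWh
Runtime = 5 h/day × 30 days = 150 h
Power = 22.5 kWh ÷ 150 h = 0.15 kW = 150 W

150 W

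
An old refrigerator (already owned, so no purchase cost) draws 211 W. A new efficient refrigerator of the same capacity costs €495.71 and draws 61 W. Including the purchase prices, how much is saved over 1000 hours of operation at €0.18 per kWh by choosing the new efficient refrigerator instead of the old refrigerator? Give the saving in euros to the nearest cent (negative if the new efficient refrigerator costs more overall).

old refrigerator: €0.00 + (211/1000) kW × 1000 h × €0.18 = €0.00 + €37.98 = €37.98
new efficient refrigerator: €495.71 + (61/1000) kW × 1000 h × €0.18 = €495.71 + €10.98 = €506.69
Saving = €37.98 − €506.69 = −€468.71

-€468.71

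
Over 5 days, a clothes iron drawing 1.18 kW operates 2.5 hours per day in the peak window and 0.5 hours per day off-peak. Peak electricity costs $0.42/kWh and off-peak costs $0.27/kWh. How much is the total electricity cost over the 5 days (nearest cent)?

Peak energy = 1.18 kW × 2.5 h × 5 = 14.75 kWh
Off-peak energy = 1.18 kW × 0.5 h × 5 = 2.95 kWh
Cost = 14.75 × $0.42 + 2.95 × $0.27 = $6.195 + $0.7965 = $6.99

$6.99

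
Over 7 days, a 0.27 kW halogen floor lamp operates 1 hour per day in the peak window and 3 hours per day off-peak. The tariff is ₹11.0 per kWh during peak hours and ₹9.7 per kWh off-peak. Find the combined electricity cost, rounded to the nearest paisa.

Peak energy = 0.27 kW × 1 h × 7 = 1.89 kWh
Off-peak energy = 0.27 kW × 3 h × 7 = 5.67 kWh
Cost = 1.89 × ₹11.0 + 5.67 × ₹9.7 = ₹20.79 + ₹54.999 = ₹75.79

₹75.79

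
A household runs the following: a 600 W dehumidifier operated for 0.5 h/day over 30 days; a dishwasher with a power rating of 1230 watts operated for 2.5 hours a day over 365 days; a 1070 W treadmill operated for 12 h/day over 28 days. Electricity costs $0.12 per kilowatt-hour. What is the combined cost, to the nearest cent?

dehumidifier: Runtime = 0.5 h/day × 30 days = 15 h
dehumidifier: 0.6 kW × 15 h = 9 kWh
dishwasher: Runtime = 2.5 h/day × 365 days = 912.5 h
dishwasher: 1.23 kW × 912.5 h = 1122.375 kWh
treadmill: Runtime = 12 h/day × 28 days = 336 h
treadmill: 1.07 kW × 336 h = 359.52 kWh
Total energy = 1490.895 kWh
Cost = 1490.895 × $0.12 = $178.91

$178.91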